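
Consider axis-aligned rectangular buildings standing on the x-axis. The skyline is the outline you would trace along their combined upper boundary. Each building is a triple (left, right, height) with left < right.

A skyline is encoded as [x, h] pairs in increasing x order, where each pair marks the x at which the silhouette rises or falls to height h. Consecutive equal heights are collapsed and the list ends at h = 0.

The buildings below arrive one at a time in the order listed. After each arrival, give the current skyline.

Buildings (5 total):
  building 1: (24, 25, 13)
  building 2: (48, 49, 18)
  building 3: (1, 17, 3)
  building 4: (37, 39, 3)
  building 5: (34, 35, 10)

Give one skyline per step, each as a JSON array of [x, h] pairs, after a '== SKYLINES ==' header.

== SKYLINES ==
[[24,13],[25,0]]
[[24,13],[25,0],[48,18],[49,0]]
[[1,3],[17,0],[24,13],[25,0],[48,18],[49,0]]
[[1,3],[17,0],[24,13],[25,0],[37,3],[39,0],[48,18],[49,0]]
[[1,3],[17,0],[24,13],[25,0],[34,10],[35,0],[37,3],[39,0],[48,18],[49,0]]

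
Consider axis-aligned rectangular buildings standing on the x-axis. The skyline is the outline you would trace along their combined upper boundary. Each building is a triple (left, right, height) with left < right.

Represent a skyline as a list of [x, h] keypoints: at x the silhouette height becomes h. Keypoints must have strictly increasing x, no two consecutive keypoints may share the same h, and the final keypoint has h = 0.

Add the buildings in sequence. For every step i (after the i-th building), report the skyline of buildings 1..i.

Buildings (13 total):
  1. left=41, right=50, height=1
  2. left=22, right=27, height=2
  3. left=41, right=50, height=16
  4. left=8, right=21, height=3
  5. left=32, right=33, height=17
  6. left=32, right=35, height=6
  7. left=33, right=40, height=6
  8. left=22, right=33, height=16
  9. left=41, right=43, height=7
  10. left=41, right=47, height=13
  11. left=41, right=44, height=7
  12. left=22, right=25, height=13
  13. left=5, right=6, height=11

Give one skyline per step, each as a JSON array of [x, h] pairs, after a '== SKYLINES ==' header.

== SKYLINES ==
[[41,1],[50,0]]
[[22,2],[27,0],[41,1],[50,0]]
[[22,2],[27,0],[41,16],[50,0]]
[[8,3],[21,0],[22,2],[27,0],[41,16],[50,0]]
[[8,3],[21,0],[22,2],[27,0],[32,17],[33,0],[41,16],[50,0]]
[[8,3],[21,0],[22,2],[27,0],[32,17],[33,6],[35,0],[41,16],[50,0]]
[[8,3],[21,0],[22,2],[27,0],[32,17],[33,6],[40,0],[41,16],[50,0]]
[[8,3],[21,0],[22,16],[32,17],[33,6],[40,0],[41,16],[50,0]]
[[8,3],[21,0],[22,16],[32,17],[33,6],[40,0],[41,16],[50,0]]
[[8,3],[21,0],[22,16],[32,17],[33,6],[40,0],[41,16],[50,0]]
[[8,3],[21,0],[22,16],[32,17],[33,6],[40,0],[41,16],[50,0]]
[[8,3],[21,0],[22,16],[32,17],[33,6],[40,0],[41,16],[50,0]]
[[5,11],[6,0],[8,3],[21,0],[22,16],[32,17],[33,6],[40,0],[41,16],[50,0]]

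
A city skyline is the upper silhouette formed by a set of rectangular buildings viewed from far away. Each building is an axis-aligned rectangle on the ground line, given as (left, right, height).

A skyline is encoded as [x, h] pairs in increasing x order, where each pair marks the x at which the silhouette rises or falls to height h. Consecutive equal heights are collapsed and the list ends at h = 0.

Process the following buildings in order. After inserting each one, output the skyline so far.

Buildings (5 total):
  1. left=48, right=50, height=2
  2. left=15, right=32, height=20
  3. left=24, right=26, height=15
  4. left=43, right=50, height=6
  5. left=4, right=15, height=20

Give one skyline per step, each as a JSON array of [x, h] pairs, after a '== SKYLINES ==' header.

== SKYLINES ==
[[48,2],[50,0]]
[[15,20],[32,0],[48,2],[50,0]]
[[15,20],[32,0],[48,2],[50,0]]
[[15,20],[32,0],[43,6],[50,0]]
[[4,20],[32,0],[43,6],[50,0]]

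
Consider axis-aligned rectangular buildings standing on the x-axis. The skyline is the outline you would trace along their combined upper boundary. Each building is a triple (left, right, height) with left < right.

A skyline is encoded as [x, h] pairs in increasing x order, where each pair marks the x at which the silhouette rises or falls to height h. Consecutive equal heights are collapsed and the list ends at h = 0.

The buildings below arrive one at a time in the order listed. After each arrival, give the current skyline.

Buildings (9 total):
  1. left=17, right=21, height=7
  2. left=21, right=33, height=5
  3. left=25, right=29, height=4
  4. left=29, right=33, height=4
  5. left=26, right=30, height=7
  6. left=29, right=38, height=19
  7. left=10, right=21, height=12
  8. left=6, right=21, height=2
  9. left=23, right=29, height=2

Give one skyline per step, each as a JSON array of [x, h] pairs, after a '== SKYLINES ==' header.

== SKYLINES ==
[[17,7],[21,0]]
[[17,7],[21,5],[33,0]]
[[17,7],[21,5],[33,0]]
[[17,7],[21,5],[33,0]]
[[17,7],[21,5],[26,7],[30,5],[33,0]]
[[17,7],[21,5],[26,7],[29,19],[38,0]]
[[10,12],[21,5],[26,7],[29,19],[38,0]]
[[6,2],[10,12],[21,5],[26,7],[29,19],[38,0]]
[[6,2],[10,12],[21,5],[26,7],[29,19],[38,0]]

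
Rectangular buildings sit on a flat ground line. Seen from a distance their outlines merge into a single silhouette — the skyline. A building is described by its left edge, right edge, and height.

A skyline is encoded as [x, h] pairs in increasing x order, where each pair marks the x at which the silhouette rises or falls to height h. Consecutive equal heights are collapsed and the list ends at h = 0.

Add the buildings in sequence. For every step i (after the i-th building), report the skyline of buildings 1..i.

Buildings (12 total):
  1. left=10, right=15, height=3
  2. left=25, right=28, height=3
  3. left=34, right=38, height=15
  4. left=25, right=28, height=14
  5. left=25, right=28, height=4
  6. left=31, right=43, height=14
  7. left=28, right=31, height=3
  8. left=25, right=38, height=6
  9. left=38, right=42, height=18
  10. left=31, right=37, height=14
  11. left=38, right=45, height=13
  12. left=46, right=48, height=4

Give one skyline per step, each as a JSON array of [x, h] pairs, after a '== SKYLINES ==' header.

== SKYLINES ==
[[10,3],[15,0]]
[[10,3],[15,0],[25,3],[28,0]]
[[10,3],[15,0],[25,3],[28,0],[34,15],[38,0]]
[[10,3],[15,0],[25,14],[28,0],[34,15],[38,0]]
[[10,3],[15,0],[25,14],[28,0],[34,15],[38,0]]
[[10,3],[15,0],[25,14],[28,0],[31,14],[34,15],[38,14],[43,0]]
[[10,3],[15,0],[25,14],[28,3],[31,14],[34,15],[38,14],[43,0]]
[[10,3],[15,0],[25,14],[28,6],[31,14],[34,15],[38,14],[43,0]]
[[10,3],[15,0],[25,14],[28,6],[31,14],[34,15],[38,18],[42,14],[43,0]]
[[10,3],[15,0],[25,14],[28,6],[31,14],[34,15],[38,18],[42,14],[43,0]]
[[10,3],[15,0],[25,14],[28,6],[31,14],[34,15],[38,18],[42,14],[43,13],[45,0]]
[[10,3],[15,0],[25,14],[28,6],[31,14],[34,15],[38,18],[42,14],[43,13],[45,0],[46,4],[48,0]]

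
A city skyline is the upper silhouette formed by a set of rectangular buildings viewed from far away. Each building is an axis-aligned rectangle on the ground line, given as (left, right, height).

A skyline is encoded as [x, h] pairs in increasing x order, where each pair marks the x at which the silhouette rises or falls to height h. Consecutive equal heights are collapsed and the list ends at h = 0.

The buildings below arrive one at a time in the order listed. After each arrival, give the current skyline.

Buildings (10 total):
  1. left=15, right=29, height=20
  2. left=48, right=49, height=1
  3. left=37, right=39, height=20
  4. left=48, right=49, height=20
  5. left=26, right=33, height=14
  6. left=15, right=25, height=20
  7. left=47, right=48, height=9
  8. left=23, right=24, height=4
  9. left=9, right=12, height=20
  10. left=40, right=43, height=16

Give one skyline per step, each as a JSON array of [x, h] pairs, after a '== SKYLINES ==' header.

== SKYLINES ==
[[15,20],[29,0]]
[[15,20],[29,0],[48,1],[49,0]]
[[15,20],[29,0],[37,20],[39,0],[48,1],[49,0]]
[[15,20],[29,0],[37,20],[39,0],[48,20],[49,0]]
[[15,20],[29,14],[33,0],[37,20],[39,0],[48,20],[49,0]]
[[15,20],[29,14],[33,0],[37,20],[39,0],[48,20],[49,0]]
[[15,20],[29,14],[33,0],[37,20],[39,0],[47,9],[48,20],[49,0]]
[[15,20],[29,14],[33,0],[37,20],[39,0],[47,9],[48,20],[49,0]]
[[9,20],[12,0],[15,20],[29,14],[33,0],[37,20],[39,0],[47,9],[48,20],[49,0]]
[[9,20],[12,0],[15,20],[29,14],[33,0],[37,20],[39,0],[40,16],[43,0],[47,9],[48,20],[49,0]]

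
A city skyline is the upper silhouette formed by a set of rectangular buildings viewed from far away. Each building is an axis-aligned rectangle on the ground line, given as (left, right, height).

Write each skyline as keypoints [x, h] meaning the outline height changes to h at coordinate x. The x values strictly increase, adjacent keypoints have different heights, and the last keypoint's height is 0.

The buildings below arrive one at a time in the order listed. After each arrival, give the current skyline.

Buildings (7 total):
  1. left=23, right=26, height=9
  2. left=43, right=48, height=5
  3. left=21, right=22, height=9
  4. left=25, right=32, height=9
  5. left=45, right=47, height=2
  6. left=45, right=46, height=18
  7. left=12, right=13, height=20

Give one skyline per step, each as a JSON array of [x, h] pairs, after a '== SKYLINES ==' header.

== SKYLINES ==
[[23,9],[26,0]]
[[23,9],[26,0],[43,5],[48,0]]
[[21,9],[22,0],[23,9],[26,0],[43,5],[48,0]]
[[21,9],[22,0],[23,9],[32,0],[43,5],[48,0]]
[[21,9],[22,0],[23,9],[32,0],[43,5],[48,0]]
[[21,9],[22,0],[23,9],[32,0],[43,5],[45,18],[46,5],[48,0]]
[[12,20],[13,0],[21,9],[22,0],[23,9],[32,0],[43,5],[45,18],[46,5],[48,0]]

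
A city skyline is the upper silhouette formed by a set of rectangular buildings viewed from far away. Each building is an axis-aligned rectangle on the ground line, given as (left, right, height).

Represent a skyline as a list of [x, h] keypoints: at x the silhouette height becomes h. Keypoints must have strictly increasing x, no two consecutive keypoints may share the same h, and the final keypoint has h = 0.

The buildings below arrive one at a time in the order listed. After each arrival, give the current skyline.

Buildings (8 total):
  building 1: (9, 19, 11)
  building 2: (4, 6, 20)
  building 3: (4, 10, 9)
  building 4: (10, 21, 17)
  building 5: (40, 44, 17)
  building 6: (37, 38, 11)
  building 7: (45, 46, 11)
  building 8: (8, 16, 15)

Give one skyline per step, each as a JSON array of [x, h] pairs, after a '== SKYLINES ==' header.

== SKYLINES ==
[[9,11],[19,0]]
[[4,20],[6,0],[9,11],[19,0]]
[[4,20],[6,9],[9,11],[19,0]]
[[4,20],[6,9],[9,11],[10,17],[21,0]]
[[4,20],[6,9],[9,11],[10,17],[21,0],[40,17],[44,0]]
[[4,20],[6,9],[9,11],[10,17],[21,0],[37,11],[38,0],[40,17],[44,0]]
[[4,20],[6,9],[9,11],[10,17],[21,0],[37,11],[38,0],[40,17],[44,0],[45,11],[46,0]]
[[4,20],[6,9],[8,15],[10,17],[21,0],[37,11],[38,0],[40,17],[44,0],[45,11],[46,0]]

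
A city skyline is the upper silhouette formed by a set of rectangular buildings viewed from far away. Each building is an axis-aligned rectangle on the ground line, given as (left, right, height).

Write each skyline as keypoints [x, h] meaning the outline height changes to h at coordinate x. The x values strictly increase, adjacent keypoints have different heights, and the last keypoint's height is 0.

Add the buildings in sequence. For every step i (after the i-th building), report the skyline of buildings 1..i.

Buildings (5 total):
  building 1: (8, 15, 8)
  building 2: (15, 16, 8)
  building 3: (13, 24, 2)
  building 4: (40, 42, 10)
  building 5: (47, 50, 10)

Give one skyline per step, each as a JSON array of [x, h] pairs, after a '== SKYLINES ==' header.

== SKYLINES ==
[[8,8],[15,0]]
[[8,8],[16,0]]
[[8,8],[16,2],[24,0]]
[[8,8],[16,2],[24,0],[40,10],[42,0]]
[[8,8],[16,2],[24,0],[40,10],[42,0],[47,10],[50,0]]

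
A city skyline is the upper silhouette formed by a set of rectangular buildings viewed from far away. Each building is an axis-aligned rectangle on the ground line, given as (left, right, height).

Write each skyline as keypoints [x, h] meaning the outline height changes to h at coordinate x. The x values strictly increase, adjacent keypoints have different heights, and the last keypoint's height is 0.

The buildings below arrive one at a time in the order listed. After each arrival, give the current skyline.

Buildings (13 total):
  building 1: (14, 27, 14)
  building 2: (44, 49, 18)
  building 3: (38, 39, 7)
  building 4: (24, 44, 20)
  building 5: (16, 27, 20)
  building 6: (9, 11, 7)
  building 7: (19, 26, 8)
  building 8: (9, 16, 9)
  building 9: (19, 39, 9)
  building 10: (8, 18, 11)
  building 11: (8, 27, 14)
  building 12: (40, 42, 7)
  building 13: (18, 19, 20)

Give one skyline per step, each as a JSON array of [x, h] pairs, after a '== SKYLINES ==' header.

== SKYLINES ==
[[14,14],[27,0]]
[[14,14],[27,0],[44,18],[49,0]]
[[14,14],[27,0],[38,7],[39,0],[44,18],[49,0]]
[[14,14],[24,20],[44,18],[49,0]]
[[14,14],[16,20],[44,18],[49,0]]
[[9,7],[11,0],[14,14],[16,20],[44,18],[49,0]]
[[9,7],[11,0],[14,14],[16,20],[44,18],[49,0]]
[[9,9],[14,14],[16,20],[44,18],[49,0]]
[[9,9],[14,14],[16,20],[44,18],[49,0]]
[[8,11],[14,14],[16,20],[44,18],[49,0]]
[[8,14],[16,20],[44,18],[49,0]]
[[8,14],[16,20],[44,18],[49,0]]
[[8,14],[16,20],[44,18],[49,0]]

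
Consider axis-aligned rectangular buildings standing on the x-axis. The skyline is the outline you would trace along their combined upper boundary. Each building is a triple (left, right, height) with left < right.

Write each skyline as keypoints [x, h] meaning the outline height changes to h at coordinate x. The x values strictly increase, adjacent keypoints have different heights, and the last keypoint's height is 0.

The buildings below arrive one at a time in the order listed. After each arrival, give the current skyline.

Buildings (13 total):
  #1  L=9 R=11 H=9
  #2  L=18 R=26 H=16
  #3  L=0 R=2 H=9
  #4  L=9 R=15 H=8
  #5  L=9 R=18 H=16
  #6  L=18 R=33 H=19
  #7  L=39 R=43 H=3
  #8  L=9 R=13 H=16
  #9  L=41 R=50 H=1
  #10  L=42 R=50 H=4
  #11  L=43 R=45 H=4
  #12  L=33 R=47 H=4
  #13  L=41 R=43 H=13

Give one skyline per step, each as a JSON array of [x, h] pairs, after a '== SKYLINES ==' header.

== SKYLINES ==
[[9,9],[11,0]]
[[9,9],[11,0],[18,16],[26,0]]
[[0,9],[2,0],[9,9],[11,0],[18,16],[26,0]]
[[0,9],[2,0],[9,9],[11,8],[15,0],[18,16],[26,0]]
[[0,9],[2,0],[9,16],[26,0]]
[[0,9],[2,0],[9,16],[18,19],[33,0]]
[[0,9],[2,0],[9,16],[18,19],[33,0],[39,3],[43,0]]
[[0,9],[2,0],[9,16],[18,19],[33,0],[39,3],[43,0]]
[[0,9],[2,0],[9,16],[18,19],[33,0],[39,3],[43,1],[50,0]]
[[0,9],[2,0],[9,16],[18,19],[33,0],[39,3],[42,4],[50,0]]
[[0,9],[2,0],[9,16],[18,19],[33,0],[39,3],[42,4],[50,0]]
[[0,9],[2,0],[9,16],[18,19],[33,4],[50,0]]
[[0,9],[2,0],[9,16],[18,19],[33,4],[41,13],[43,4],[50,0]]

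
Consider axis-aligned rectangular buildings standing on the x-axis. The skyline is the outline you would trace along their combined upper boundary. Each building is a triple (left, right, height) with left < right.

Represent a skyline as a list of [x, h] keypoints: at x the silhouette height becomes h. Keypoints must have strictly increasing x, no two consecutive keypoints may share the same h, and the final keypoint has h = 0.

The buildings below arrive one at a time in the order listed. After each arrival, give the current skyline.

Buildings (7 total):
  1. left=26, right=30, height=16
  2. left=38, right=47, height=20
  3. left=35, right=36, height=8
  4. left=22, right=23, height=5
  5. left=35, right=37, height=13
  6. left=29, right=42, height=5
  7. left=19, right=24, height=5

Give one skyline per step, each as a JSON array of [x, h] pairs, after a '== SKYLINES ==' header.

== SKYLINES ==
[[26,16],[30,0]]
[[26,16],[30,0],[38,20],[47,0]]
[[26,16],[30,0],[35,8],[36,0],[38,20],[47,0]]
[[22,5],[23,0],[26,16],[30,0],[35,8],[36,0],[38,20],[47,0]]
[[22,5],[23,0],[26,16],[30,0],[35,13],[37,0],[38,20],[47,0]]
[[22,5],[23,0],[26,16],[30,5],[35,13],[37,5],[38,20],[47,0]]
[[19,5],[24,0],[26,16],[30,5],[35,13],[37,5],[38,20],[47,0]]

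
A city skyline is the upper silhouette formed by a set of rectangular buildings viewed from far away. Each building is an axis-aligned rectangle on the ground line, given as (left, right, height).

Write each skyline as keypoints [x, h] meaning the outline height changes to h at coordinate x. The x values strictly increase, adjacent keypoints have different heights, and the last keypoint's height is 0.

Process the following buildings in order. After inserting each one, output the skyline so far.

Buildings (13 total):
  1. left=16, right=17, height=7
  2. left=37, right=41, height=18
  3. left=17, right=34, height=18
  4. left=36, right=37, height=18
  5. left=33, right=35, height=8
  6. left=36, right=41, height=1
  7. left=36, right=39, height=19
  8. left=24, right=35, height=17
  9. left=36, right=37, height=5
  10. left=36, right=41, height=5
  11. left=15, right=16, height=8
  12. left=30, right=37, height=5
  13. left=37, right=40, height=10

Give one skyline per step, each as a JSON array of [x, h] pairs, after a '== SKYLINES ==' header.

== SKYLINES ==
[[16,7],[17,0]]
[[16,7],[17,0],[37,18],[41,0]]
[[16,7],[17,18],[34,0],[37,18],[41,0]]
[[16,7],[17,18],[34,0],[36,18],[41,0]]
[[16,7],[17,18],[34,8],[35,0],[36,18],[41,0]]
[[16,7],[17,18],[34,8],[35,0],[36,18],[41,0]]
[[16,7],[17,18],[34,8],[35,0],[36,19],[39,18],[41,0]]
[[16,7],[17,18],[34,17],[35,0],[36,19],[39,18],[41,0]]
[[16,7],[17,18],[34,17],[35,0],[36,19],[39,18],[41,0]]
[[16,7],[17,18],[34,17],[35,0],[36,19],[39,18],[41,0]]
[[15,8],[16,7],[17,18],[34,17],[35,0],[36,19],[39,18],[41,0]]
[[15,8],[16,7],[17,18],[34,17],[35,5],[36,19],[39,18],[41,0]]
[[15,8],[16,7],[17,18],[34,17],[35,5],[36,19],[39,18],[41,0]]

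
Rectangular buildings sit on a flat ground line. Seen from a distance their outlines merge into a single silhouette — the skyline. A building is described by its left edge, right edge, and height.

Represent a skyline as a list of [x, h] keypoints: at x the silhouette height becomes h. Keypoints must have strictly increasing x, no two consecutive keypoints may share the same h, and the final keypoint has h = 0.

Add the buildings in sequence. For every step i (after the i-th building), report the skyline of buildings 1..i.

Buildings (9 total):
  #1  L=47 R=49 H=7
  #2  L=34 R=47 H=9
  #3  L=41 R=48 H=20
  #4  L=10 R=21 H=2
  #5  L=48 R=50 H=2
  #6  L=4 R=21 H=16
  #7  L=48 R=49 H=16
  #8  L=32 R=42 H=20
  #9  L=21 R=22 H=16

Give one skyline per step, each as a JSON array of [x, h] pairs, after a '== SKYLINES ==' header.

== SKYLINES ==
[[47,7],[49,0]]
[[34,9],[47,7],[49,0]]
[[34,9],[41,20],[48,7],[49,0]]
[[10,2],[21,0],[34,9],[41,20],[48,7],[49,0]]
[[10,2],[21,0],[34,9],[41,20],[48,7],[49,2],[50,0]]
[[4,16],[21,0],[34,9],[41,20],[48,7],[49,2],[50,0]]
[[4,16],[21,0],[34,9],[41,20],[48,16],[49,2],[50,0]]
[[4,16],[21,0],[32,20],[48,16],[49,2],[50,0]]
[[4,16],[22,0],[32,20],[48,16],[49,2],[50,0]]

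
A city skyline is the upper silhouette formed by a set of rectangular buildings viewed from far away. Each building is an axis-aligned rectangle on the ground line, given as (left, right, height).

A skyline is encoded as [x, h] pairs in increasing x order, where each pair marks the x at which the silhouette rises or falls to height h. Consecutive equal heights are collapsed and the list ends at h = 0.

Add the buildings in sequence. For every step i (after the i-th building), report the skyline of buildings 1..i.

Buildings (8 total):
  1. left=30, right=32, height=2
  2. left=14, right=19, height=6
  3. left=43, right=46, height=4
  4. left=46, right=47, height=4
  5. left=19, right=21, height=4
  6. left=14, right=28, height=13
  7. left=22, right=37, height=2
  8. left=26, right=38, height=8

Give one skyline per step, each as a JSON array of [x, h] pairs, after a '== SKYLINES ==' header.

== SKYLINES ==
[[30,2],[32,0]]
[[14,6],[19,0],[30,2],[32,0]]
[[14,6],[19,0],[30,2],[32,0],[43,4],[46,0]]
[[14,6],[19,0],[30,2],[32,0],[43,4],[47,0]]
[[14,6],[19,4],[21,0],[30,2],[32,0],[43,4],[47,0]]
[[14,13],[28,0],[30,2],[32,0],[43,4],[47,0]]
[[14,13],[28,2],[37,0],[43,4],[47,0]]
[[14,13],[28,8],[38,0],[43,4],[47,0]]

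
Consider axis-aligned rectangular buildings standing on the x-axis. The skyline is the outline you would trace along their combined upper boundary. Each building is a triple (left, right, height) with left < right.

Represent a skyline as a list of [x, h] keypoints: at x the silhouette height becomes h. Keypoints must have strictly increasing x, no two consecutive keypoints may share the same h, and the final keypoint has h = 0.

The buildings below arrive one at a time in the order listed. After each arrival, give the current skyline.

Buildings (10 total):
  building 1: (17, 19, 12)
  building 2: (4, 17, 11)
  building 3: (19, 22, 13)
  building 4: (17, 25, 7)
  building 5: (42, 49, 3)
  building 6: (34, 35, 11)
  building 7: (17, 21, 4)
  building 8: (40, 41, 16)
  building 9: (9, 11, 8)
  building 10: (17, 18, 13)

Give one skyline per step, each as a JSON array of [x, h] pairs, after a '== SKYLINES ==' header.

== SKYLINES ==
[[17,12],[19,0]]
[[4,11],[17,12],[19,0]]
[[4,11],[17,12],[19,13],[22,0]]
[[4,11],[17,12],[19,13],[22,7],[25,0]]
[[4,11],[17,12],[19,13],[22,7],[25,0],[42,3],[49,0]]
[[4,11],[17,12],[19,13],[22,7],[25,0],[34,11],[35,0],[42,3],[49,0]]
[[4,11],[17,12],[19,13],[22,7],[25,0],[34,11],[35,0],[42,3],[49,0]]
[[4,11],[17,12],[19,13],[22,7],[25,0],[34,11],[35,0],[40,16],[41,0],[42,3],[49,0]]
[[4,11],[17,12],[19,13],[22,7],[25,0],[34,11],[35,0],[40,16],[41,0],[42,3],[49,0]]
[[4,11],[17,13],[18,12],[19,13],[22,7],[25,0],[34,11],[35,0],[40,16],[41,0],[42,3],[49,0]]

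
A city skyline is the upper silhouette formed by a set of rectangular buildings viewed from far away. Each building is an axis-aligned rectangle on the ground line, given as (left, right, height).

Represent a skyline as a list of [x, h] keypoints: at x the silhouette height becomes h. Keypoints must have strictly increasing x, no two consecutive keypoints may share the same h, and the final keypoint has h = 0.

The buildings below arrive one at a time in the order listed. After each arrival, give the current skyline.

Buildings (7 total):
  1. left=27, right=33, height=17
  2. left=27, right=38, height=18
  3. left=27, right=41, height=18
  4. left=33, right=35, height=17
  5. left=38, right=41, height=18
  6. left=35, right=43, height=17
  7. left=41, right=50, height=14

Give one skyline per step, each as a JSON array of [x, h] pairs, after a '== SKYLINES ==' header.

== SKYLINES ==
[[27,17],[33,0]]
[[27,18],[38,0]]
[[27,18],[41,0]]
[[27,18],[41,0]]
[[27,18],[41,0]]
[[27,18],[41,17],[43,0]]
[[27,18],[41,17],[43,14],[50,0]]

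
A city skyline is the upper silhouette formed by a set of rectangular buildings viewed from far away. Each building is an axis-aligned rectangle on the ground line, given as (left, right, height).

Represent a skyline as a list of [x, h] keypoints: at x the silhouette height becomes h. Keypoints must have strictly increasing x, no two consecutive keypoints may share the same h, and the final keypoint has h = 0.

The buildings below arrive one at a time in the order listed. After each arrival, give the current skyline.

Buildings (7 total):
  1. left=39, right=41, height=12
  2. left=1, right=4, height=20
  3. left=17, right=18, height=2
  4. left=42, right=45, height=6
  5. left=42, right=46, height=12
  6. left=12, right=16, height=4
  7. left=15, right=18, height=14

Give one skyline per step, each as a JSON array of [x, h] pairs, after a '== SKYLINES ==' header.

== SKYLINES ==
[[39,12],[41,0]]
[[1,20],[4,0],[39,12],[41,0]]
[[1,20],[4,0],[17,2],[18,0],[39,12],[41,0]]
[[1,20],[4,0],[17,2],[18,0],[39,12],[41,0],[42,6],[45,0]]
[[1,20],[4,0],[17,2],[18,0],[39,12],[41,0],[42,12],[46,0]]
[[1,20],[4,0],[12,4],[16,0],[17,2],[18,0],[39,12],[41,0],[42,12],[46,0]]
[[1,20],[4,0],[12,4],[15,14],[18,0],[39,12],[41,0],[42,12],[46,0]]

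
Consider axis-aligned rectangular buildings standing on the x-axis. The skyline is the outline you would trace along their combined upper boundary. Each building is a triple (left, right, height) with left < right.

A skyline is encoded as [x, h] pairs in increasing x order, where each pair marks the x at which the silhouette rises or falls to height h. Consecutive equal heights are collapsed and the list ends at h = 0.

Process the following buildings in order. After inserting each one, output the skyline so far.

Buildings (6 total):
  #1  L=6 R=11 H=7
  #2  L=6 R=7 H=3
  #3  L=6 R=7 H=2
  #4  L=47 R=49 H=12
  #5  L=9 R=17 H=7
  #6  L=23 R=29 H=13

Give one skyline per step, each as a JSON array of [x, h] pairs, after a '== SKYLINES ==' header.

== SKYLINES ==
[[6,7],[11,0]]
[[6,7],[11,0]]
[[6,7],[11,0]]
[[6,7],[11,0],[47,12],[49,0]]
[[6,7],[17,0],[47,12],[49,0]]
[[6,7],[17,0],[23,13],[29,0],[47,12],[49,0]]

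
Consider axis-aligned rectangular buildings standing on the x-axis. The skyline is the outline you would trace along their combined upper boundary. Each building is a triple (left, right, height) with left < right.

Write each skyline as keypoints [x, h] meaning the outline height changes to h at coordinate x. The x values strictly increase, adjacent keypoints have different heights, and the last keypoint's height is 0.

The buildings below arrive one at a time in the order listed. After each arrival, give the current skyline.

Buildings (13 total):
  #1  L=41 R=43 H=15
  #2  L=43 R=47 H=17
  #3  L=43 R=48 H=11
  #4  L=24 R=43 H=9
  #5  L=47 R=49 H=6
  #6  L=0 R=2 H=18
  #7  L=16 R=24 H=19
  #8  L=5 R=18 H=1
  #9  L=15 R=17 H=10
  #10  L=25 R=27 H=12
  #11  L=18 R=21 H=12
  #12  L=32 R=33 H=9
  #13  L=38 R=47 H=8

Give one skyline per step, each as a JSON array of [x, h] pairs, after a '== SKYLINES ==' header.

== SKYLINES ==
[[41,15],[43,0]]
[[41,15],[43,17],[47,0]]
[[41,15],[43,17],[47,11],[48,0]]
[[24,9],[41,15],[43,17],[47,11],[48,0]]
[[24,9],[41,15],[43,17],[47,11],[48,6],[49,0]]
[[0,18],[2,0],[24,9],[41,15],[43,17],[47,11],[48,6],[49,0]]
[[0,18],[2,0],[16,19],[24,9],[41,15],[43,17],[47,11],[48,6],[49,0]]
[[0,18],[2,0],[5,1],[16,19],[24,9],[41,15],[43,17],[47,11],[48,6],[49,0]]
[[0,18],[2,0],[5,1],[15,10],[16,19],[24,9],[41,15],[43,17],[47,11],[48,6],[49,0]]
[[0,18],[2,0],[5,1],[15,10],[16,19],[24,9],[25,12],[27,9],[41,15],[43,17],[47,11],[48,6],[49,0]]
[[0,18],[2,0],[5,1],[15,10],[16,19],[24,9],[25,12],[27,9],[41,15],[43,17],[47,11],[48,6],[49,0]]
[[0,18],[2,0],[5,1],[15,10],[16,19],[24,9],[25,12],[27,9],[41,15],[43,17],[47,11],[48,6],[49,0]]
[[0,18],[2,0],[5,1],[15,10],[16,19],[24,9],[25,12],[27,9],[41,15],[43,17],[47,11],[48,6],[49,0]]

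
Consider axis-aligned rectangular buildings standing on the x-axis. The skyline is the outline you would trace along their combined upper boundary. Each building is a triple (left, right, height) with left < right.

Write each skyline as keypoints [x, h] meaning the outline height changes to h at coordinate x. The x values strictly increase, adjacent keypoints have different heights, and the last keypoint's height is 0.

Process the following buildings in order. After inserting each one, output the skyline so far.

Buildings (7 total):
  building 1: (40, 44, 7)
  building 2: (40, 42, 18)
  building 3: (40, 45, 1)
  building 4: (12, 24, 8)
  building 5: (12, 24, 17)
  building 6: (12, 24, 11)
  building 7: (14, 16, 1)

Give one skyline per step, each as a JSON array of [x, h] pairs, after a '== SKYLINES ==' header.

== SKYLINES ==
[[40,7],[44,0]]
[[40,18],[42,7],[44,0]]
[[40,18],[42,7],[44,1],[45,0]]
[[12,8],[24,0],[40,18],[42,7],[44,1],[45,0]]
[[12,17],[24,0],[40,18],[42,7],[44,1],[45,0]]
[[12,17],[24,0],[40,18],[42,7],[44,1],[45,0]]
[[12,17],[24,0],[40,18],[42,7],[44,1],[45,0]]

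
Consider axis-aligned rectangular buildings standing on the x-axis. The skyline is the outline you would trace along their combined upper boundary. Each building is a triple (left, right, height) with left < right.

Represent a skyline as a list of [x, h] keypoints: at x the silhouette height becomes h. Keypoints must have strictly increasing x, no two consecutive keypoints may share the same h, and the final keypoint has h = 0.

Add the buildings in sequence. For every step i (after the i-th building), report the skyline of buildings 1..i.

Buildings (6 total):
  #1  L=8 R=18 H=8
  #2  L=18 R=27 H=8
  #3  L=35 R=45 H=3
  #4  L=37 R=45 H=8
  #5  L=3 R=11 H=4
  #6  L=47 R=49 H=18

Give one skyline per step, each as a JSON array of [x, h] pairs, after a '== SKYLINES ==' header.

== SKYLINES ==
[[8,8],[18,0]]
[[8,8],[27,0]]
[[8,8],[27,0],[35,3],[45,0]]
[[8,8],[27,0],[35,3],[37,8],[45,0]]
[[3,4],[8,8],[27,0],[35,3],[37,8],[45,0]]
[[3,4],[8,8],[27,0],[35,3],[37,8],[45,0],[47,18],[49,0]]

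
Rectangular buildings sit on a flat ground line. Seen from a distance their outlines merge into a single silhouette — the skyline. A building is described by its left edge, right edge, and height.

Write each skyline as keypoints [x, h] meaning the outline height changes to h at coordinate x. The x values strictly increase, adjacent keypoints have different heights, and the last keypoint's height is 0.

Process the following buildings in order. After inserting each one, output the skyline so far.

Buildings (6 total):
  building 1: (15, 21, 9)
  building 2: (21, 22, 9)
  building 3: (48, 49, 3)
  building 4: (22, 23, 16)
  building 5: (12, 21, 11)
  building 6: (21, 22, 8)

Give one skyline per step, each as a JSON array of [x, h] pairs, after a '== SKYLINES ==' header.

== SKYLINES ==
[[15,9],[21,0]]
[[15,9],[22,0]]
[[15,9],[22,0],[48,3],[49,0]]
[[15,9],[22,16],[23,0],[48,3],[49,0]]
[[12,11],[21,9],[22,16],[23,0],[48,3],[49,0]]
[[12,11],[21,9],[22,16],[23,0],[48,3],[49,0]]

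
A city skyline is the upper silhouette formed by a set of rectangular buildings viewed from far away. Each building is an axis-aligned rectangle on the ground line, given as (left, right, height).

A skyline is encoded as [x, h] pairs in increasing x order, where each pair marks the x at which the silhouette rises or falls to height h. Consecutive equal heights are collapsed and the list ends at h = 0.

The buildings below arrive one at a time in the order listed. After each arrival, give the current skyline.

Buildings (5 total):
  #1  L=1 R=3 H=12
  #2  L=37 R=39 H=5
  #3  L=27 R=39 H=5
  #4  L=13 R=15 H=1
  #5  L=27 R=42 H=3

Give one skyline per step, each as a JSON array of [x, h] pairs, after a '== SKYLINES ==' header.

== SKYLINES ==
[[1,12],[3,0]]
[[1,12],[3,0],[37,5],[39,0]]
[[1,12],[3,0],[27,5],[39,0]]
[[1,12],[3,0],[13,1],[15,0],[27,5],[39,0]]
[[1,12],[3,0],[13,1],[15,0],[27,5],[39,3],[42,0]]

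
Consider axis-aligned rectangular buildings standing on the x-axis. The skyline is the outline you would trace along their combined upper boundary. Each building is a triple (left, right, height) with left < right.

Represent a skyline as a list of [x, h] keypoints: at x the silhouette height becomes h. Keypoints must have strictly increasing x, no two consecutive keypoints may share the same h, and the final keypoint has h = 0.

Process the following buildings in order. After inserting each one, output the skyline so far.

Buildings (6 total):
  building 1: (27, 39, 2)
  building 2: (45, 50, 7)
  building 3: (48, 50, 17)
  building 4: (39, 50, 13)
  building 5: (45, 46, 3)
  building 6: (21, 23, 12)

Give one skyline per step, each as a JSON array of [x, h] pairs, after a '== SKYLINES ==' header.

== SKYLINES ==
[[27,2],[39,0]]
[[27,2],[39,0],[45,7],[50,0]]
[[27,2],[39,0],[45,7],[48,17],[50,0]]
[[27,2],[39,13],[48,17],[50,0]]
[[27,2],[39,13],[48,17],[50,0]]
[[21,12],[23,0],[27,2],[39,13],[48,17],[50,0]]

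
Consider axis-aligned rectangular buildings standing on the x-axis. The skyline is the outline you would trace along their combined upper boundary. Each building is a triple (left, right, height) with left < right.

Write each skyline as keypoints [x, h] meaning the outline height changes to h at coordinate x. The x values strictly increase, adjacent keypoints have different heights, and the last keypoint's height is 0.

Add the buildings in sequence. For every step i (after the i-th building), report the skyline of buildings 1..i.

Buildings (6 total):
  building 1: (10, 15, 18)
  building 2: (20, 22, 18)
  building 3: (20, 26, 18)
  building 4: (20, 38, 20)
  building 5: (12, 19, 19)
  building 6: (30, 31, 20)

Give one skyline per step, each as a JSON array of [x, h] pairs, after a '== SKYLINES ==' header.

== SKYLINES ==
[[10,18],[15,0]]
[[10,18],[15,0],[20,18],[22,0]]
[[10,18],[15,0],[20,18],[26,0]]
[[10,18],[15,0],[20,20],[38,0]]
[[10,18],[12,19],[19,0],[20,20],[38,0]]
[[10,18],[12,19],[19,0],[20,20],[38,0]]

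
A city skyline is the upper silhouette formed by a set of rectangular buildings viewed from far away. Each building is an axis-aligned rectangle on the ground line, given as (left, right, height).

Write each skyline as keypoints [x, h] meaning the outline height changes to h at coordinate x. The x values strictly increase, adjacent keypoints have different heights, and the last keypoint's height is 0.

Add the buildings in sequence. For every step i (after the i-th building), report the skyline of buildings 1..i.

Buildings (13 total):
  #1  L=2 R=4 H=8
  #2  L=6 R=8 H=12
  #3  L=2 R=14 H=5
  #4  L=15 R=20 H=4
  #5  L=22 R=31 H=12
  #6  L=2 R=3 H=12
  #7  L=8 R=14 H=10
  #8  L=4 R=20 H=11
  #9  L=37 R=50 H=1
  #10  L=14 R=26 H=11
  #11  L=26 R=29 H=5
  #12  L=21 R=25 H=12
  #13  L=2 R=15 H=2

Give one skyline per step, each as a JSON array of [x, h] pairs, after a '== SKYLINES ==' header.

== SKYLINES ==
[[2,8],[4,0]]
[[2,8],[4,0],[6,12],[8,0]]
[[2,8],[4,5],[6,12],[8,5],[14,0]]
[[2,8],[4,5],[6,12],[8,5],[14,0],[15,4],[20,0]]
[[2,8],[4,5],[6,12],[8,5],[14,0],[15,4],[20,0],[22,12],[31,0]]
[[2,12],[3,8],[4,5],[6,12],[8,5],[14,0],[15,4],[20,0],[22,12],[31,0]]
[[2,12],[3,8],[4,5],[6,12],[8,10],[14,0],[15,4],[20,0],[22,12],[31,0]]
[[2,12],[3,8],[4,11],[6,12],[8,11],[20,0],[22,12],[31,0]]
[[2,12],[3,8],[4,11],[6,12],[8,11],[20,0],[22,12],[31,0],[37,1],[50,0]]
[[2,12],[3,8],[4,11],[6,12],[8,11],[22,12],[31,0],[37,1],[50,0]]
[[2,12],[3,8],[4,11],[6,12],[8,11],[22,12],[31,0],[37,1],[50,0]]
[[2,12],[3,8],[4,11],[6,12],[8,11],[21,12],[31,0],[37,1],[50,0]]
[[2,12],[3,8],[4,11],[6,12],[8,11],[21,12],[31,0],[37,1],[50,0]]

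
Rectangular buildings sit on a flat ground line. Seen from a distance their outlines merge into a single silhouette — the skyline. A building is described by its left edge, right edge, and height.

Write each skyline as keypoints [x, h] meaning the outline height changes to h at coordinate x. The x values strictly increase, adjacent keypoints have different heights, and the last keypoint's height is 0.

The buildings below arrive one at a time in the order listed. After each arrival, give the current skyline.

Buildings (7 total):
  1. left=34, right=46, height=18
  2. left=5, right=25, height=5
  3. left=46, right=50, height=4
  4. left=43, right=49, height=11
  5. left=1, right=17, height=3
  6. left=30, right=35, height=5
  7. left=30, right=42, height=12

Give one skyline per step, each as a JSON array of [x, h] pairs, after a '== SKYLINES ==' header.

== SKYLINES ==
[[34,18],[46,0]]
[[5,5],[25,0],[34,18],[46,0]]
[[5,5],[25,0],[34,18],[46,4],[50,0]]
[[5,5],[25,0],[34,18],[46,11],[49,4],[50,0]]
[[1,3],[5,5],[25,0],[34,18],[46,11],[49,4],[50,0]]
[[1,3],[5,5],[25,0],[30,5],[34,18],[46,11],[49,4],[50,0]]
[[1,3],[5,5],[25,0],[30,12],[34,18],[46,11],[49,4],[50,0]]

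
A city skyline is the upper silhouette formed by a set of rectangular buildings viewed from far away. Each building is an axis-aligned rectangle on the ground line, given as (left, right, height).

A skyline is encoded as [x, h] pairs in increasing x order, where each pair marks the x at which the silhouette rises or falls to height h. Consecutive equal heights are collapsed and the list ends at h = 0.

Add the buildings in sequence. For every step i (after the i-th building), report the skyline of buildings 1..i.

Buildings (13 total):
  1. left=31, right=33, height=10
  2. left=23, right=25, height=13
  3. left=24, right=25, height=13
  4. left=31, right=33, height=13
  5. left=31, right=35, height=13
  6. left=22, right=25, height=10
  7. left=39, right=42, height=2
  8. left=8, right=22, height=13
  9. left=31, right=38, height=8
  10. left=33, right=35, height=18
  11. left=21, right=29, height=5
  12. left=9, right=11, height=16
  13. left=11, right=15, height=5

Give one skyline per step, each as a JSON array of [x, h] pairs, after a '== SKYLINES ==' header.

== SKYLINES ==
[[31,10],[33,0]]
[[23,13],[25,0],[31,10],[33,0]]
[[23,13],[25,0],[31,10],[33,0]]
[[23,13],[25,0],[31,13],[33,0]]
[[23,13],[25,0],[31,13],[35,0]]
[[22,10],[23,13],[25,0],[31,13],[35,0]]
[[22,10],[23,13],[25,0],[31,13],[35,0],[39,2],[42,0]]
[[8,13],[22,10],[23,13],[25,0],[31,13],[35,0],[39,2],[42,0]]
[[8,13],[22,10],[23,13],[25,0],[31,13],[35,8],[38,0],[39,2],[42,0]]
[[8,13],[22,10],[23,13],[25,0],[31,13],[33,18],[35,8],[38,0],[39,2],[42,0]]
[[8,13],[22,10],[23,13],[25,5],[29,0],[31,13],[33,18],[35,8],[38,0],[39,2],[42,0]]
[[8,13],[9,16],[11,13],[22,10],[23,13],[25,5],[29,0],[31,13],[33,18],[35,8],[38,0],[39,2],[42,0]]
[[8,13],[9,16],[11,13],[22,10],[23,13],[25,5],[29,0],[31,13],[33,18],[35,8],[38,0],[39,2],[42,0]]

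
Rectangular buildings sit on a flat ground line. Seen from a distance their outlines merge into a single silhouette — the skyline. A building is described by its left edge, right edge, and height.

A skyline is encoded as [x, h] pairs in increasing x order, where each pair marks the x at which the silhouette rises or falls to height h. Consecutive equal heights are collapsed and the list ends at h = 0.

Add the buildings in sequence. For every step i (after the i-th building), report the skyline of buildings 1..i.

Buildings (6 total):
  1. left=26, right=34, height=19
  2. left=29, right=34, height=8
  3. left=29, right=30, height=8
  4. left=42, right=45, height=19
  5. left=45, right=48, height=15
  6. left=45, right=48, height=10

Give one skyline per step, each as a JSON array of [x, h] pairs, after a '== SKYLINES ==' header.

== SKYLINES ==
[[26,19],[34,0]]
[[26,19],[34,0]]
[[26,19],[34,0]]
[[26,19],[34,0],[42,19],[45,0]]
[[26,19],[34,0],[42,19],[45,15],[48,0]]
[[26,19],[34,0],[42,19],[45,15],[48,0]]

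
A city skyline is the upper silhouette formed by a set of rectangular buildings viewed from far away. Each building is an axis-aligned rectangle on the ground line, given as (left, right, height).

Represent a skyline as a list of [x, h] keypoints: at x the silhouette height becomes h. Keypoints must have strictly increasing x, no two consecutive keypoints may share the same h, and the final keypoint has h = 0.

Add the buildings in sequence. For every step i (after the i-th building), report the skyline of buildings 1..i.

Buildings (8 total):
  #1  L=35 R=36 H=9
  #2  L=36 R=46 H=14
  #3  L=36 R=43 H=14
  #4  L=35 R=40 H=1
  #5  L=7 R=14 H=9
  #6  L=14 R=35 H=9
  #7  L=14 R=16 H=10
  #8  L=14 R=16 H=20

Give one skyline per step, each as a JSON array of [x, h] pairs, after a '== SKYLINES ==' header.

== SKYLINES ==
[[35,9],[36,0]]
[[35,9],[36,14],[46,0]]
[[35,9],[36,14],[46,0]]
[[35,9],[36,14],[46,0]]
[[7,9],[14,0],[35,9],[36,14],[46,0]]
[[7,9],[36,14],[46,0]]
[[7,9],[14,10],[16,9],[36,14],[46,0]]
[[7,9],[14,20],[16,9],[36,14],[46,0]]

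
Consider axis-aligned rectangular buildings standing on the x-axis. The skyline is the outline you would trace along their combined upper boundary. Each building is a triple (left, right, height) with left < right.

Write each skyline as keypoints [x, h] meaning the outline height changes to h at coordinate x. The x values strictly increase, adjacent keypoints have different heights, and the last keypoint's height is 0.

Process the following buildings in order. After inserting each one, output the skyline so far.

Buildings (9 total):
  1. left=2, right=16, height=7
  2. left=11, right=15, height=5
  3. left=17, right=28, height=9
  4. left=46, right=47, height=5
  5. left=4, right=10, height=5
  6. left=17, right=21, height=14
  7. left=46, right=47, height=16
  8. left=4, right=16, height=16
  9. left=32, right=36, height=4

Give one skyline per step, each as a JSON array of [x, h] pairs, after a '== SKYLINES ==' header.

== SKYLINES ==
[[2,7],[16,0]]
[[2,7],[16,0]]
[[2,7],[16,0],[17,9],[28,0]]
[[2,7],[16,0],[17,9],[28,0],[46,5],[47,0]]
[[2,7],[16,0],[17,9],[28,0],[46,5],[47,0]]
[[2,7],[16,0],[17,14],[21,9],[28,0],[46,5],[47,0]]
[[2,7],[16,0],[17,14],[21,9],[28,0],[46,16],[47,0]]
[[2,7],[4,16],[16,0],[17,14],[21,9],[28,0],[46,16],[47,0]]
[[2,7],[4,16],[16,0],[17,14],[21,9],[28,0],[32,4],[36,0],[46,16],[47,0]]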